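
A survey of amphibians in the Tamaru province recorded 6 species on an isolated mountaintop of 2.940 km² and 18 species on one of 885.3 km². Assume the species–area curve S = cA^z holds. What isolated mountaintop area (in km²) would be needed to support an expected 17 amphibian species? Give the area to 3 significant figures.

658 km²

z = ln(18/6) / ln(885.3/2.94) = 1.0986 / 5.7075 = 0.1925
c = 6 / 2.94^0.1925 = 6 / 1.231 = 4.875
A = (17/4.875)^(1/0.1925) ⇒ ln A = ln(3.487)/0.1925 = 6.4890
A = e^6.4890 ≈ 657.8 km²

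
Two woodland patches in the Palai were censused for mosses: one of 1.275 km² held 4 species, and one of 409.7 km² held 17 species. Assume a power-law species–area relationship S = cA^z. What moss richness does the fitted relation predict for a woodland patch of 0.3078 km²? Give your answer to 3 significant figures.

2.80

z = ln(17/4) / ln(409.7/1.275) = 1.4469 / 5.7725 = 0.2507
c = 4 / 1.275^0.2507 = 4 / 1.063 = 3.764
S₃ = 3.764 × 0.3078^0.2507 = 3.764 × 0.7443 ≈ 2.801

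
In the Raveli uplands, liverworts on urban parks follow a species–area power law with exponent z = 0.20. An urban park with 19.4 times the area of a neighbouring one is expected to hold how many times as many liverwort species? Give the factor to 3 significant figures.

1.81

S₂/S₁ = (A₂/A₁)^z = 19.4^0.2
ln(S₂/S₁) = 0.2 × ln 19.4 = 0.2 × 2.9653 = 0.5931
S₂/S₁ = e^0.5931 ≈ 1.81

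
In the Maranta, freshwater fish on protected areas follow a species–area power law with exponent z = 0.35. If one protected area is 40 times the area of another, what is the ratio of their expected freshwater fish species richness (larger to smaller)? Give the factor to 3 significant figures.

3.64

S₂/S₁ = (A₂/A₁)^z = 40^0.35
ln(S₂/S₁) = 0.35 × ln 40 = 0.35 × 3.6889 = 1.2911
S₂/S₁ = e^1.2911 ≈ 3.637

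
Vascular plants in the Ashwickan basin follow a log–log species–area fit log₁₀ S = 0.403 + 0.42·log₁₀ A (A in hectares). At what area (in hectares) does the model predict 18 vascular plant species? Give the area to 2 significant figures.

18 = 2.529 × A^0.42  ⇒  A^0.42 = 18/2.529 = 7.117
ln A = ln(7.117) / 0.42 = 1.9624 / 0.42 = 4.6725
A = e^4.6725 ≈ 107 hectares

110 hectares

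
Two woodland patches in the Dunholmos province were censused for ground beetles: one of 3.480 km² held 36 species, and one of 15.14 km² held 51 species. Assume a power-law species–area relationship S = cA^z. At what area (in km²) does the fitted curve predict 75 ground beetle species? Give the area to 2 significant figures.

z = ln(51/36) / ln(15.14/3.48) = 0.3483 / 1.4703 = 0.2369
c = 36 / 3.48^0.2369 = 36 / 1.344 = 26.79
A = (75/26.79)^(1/0.2369) ⇒ ln A = ln(2.799)/0.2369 = 4.3453
A = e^4.3453 ≈ 77.12 km²

77 km²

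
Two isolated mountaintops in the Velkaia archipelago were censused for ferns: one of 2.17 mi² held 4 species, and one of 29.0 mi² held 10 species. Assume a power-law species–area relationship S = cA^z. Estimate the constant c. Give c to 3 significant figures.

3.04

z = ln(S₂/S₁) / ln(A₂/A₁) = ln(10/4) / ln(29/2.17) = 0.9163 / 2.5926 = 0.3534
c = S₁ / A₁^z = 4 / 2.17^0.3534 = 4 / 1.315 = 3.042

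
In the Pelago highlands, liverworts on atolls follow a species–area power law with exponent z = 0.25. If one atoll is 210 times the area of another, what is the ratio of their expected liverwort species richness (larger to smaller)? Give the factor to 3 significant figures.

3.81

S₂/S₁ = (A₂/A₁)^z = 210^0.25
ln(S₂/S₁) = 0.25 × ln 210 = 0.25 × 5.3471 = 1.3368
S₂/S₁ = e^1.3368 ≈ 3.807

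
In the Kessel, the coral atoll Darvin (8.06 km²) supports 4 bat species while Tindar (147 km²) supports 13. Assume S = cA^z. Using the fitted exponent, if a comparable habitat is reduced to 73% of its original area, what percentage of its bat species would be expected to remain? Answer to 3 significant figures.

88.0%

z = ln(13/4) / ln(147/8.06) = 1.1787 / 2.9035 = 0.4059
S_new/S_old = (A_new/A_old)^z = 0.73^0.4059 = exp(0.4059 × -0.3147) = 0.8801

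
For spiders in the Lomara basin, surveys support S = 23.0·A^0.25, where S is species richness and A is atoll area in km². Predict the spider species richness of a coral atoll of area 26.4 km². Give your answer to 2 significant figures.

52

S = 23 × 26.4^0.25
ln S = ln 23 + 0.25 × ln 26.4 = 3.1355 + 0.25 × 3.2734 = 3.9538
S = e^3.9538 ≈ 52.13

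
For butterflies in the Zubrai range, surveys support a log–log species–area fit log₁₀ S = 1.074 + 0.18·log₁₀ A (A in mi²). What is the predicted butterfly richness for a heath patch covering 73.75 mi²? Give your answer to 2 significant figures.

S = 11.86 × 73.75^0.18
ln S = ln 11.86 + 0.18 × ln 73.75 = 2.4730 + 0.18 × 4.3007 = 3.2471
S = e^3.2471 ≈ 25.72

26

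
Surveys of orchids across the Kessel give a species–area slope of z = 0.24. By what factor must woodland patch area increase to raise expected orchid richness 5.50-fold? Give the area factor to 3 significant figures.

(A₂/A₁)^0.24 = 5.5, so A₂/A₁ = 5.5^(1/0.24) = 5.5^4.167
ln(A₂/A₁) = ln 5.5 / 0.24 = 1.7047 / 0.24 = 7.1031
A₂/A₁ = e^7.1031 ≈ 1216

1220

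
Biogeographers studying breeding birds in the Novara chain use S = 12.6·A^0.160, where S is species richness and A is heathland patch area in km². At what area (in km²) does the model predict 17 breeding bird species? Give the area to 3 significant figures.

6.50 km²

17 = 12.6 × A^0.16  ⇒  A^0.16 = 17/12.6 = 1.349
ln A = ln(1.349) / 0.16 = 0.2995 / 0.16 = 1.8720
A = e^1.8720 ≈ 6.501 km²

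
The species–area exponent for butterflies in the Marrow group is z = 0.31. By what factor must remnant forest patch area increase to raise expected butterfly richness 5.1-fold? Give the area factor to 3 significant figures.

(A₂/A₁)^0.31 = 5.1, so A₂/A₁ = 5.1^(1/0.31) = 5.1^3.226
ln(A₂/A₁) = ln 5.1 / 0.31 = 1.6292 / 0.31 = 5.2556
A₂/A₁ = e^5.2556 ≈ 191.6

192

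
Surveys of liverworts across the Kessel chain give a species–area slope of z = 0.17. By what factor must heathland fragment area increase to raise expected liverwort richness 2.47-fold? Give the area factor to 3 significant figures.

204

(A₂/A₁)^0.17 = 2.47, so A₂/A₁ = 2.47^(1/0.17) = 2.47^5.882
ln(A₂/A₁) = ln 2.47 / 0.17 = 0.9042 / 0.17 = 5.3189
A₂/A₁ = e^5.3189 ≈ 204.2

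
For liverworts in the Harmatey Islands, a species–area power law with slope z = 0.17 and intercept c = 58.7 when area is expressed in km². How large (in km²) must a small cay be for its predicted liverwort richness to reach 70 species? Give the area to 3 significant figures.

70 = 58.7 × A^0.17  ⇒  A^0.17 = 70/58.7 = 1.193
ln A = ln(1.193) / 0.17 = 0.1761 / 0.17 = 1.0356
A = e^1.0356 ≈ 2.817 km²

2.82 km²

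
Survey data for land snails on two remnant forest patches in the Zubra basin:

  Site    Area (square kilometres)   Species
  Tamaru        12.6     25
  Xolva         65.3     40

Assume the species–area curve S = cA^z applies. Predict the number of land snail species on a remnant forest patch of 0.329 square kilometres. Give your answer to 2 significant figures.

z = ln(40/25) / ln(65.3/12.6) = 0.4700 / 1.6453 = 0.2857
c = 25 / 12.6^0.2857 = 25 / 2.062 = 12.12
S₃ = 12.12 × 0.329^0.2857 = 12.12 × 0.7279 ≈ 8.824

8.8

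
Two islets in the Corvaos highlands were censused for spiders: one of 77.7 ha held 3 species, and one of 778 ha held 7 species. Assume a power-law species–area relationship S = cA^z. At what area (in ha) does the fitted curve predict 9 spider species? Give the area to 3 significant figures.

z = ln(7/3) / ln(778/77.7) = 0.8473 / 2.3039 = 0.3678
c = 3 / 77.7^0.3678 = 3 / 4.957 = 0.6052
A = (9/0.6052)^(1/0.3678) ⇒ ln A = ln(14.87)/0.3678 = 7.3401
A = e^7.3401 ≈ 1541 ha

1540 ha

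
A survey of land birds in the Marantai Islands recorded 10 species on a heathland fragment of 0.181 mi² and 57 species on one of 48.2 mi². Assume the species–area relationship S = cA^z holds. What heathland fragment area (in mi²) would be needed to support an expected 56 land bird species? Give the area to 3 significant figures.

z = ln(57/10) / ln(48.2/0.181) = 1.7405 / 5.5846 = 0.3117
c = 10 / 0.181^0.3117 = 10 / 0.587 = 17.04
A = (56/17.04)^(1/0.3117) ⇒ ln A = ln(3.287)/0.3117 = 3.8186
A = e^3.8186 ≈ 45.54 mi²

45.5 mi²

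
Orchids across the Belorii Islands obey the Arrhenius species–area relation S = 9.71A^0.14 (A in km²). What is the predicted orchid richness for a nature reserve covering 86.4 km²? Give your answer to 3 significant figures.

S = 9.71 × 86.4^0.14
ln S = ln 9.71 + 0.14 × ln 86.4 = 2.2732 + 0.14 × 4.4590 = 2.8974
S = e^2.8974 ≈ 18.13

18.1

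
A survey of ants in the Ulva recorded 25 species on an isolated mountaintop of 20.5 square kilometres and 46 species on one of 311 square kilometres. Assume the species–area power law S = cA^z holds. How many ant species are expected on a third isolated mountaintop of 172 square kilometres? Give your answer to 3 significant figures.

40.3

z = ln(46/25) / ln(311/20.5) = 0.6098 / 2.7194 = 0.2242
c = 25 / 20.5^0.2242 = 25 / 1.968 = 12.7
S₃ = 12.7 × 172^0.2242 = 12.7 × 3.172 ≈ 40.28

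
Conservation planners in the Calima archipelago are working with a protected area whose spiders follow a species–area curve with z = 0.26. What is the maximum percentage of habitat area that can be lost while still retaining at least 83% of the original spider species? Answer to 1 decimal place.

Need (A_new/A_old)^0.26 = 0.83, so A_new/A_old = 0.83^(1/0.26) = 0.83^3.846
ln(A_new/A_old) = ln 0.83 / 0.26 = -0.1863 / 0.26 = -0.7167
A_new/A_old = e^-0.7167 ≈ 0.4884
Fraction that can be lost = 1 − 0.4884 = 0.5116

51.2%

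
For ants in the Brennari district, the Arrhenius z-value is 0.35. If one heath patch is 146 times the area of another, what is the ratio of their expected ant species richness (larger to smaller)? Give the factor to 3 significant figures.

5.72

S₂/S₁ = (A₂/A₁)^z = 146^0.35
ln(S₂/S₁) = 0.35 × ln 146 = 0.35 × 4.9836 = 1.7443
S₂/S₁ = e^1.7443 ≈ 5.722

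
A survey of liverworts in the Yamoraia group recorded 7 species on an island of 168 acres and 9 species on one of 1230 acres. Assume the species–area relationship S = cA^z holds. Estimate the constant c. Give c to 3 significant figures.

z = ln(S₂/S₁) / ln(A₂/A₁) = ln(9/7) / ln(1230/168) = 0.2513 / 1.9908 = 0.1262
c = S₁ / A₁^z = 7 / 168^0.1262 = 7 / 1.909 = 3.666

3.67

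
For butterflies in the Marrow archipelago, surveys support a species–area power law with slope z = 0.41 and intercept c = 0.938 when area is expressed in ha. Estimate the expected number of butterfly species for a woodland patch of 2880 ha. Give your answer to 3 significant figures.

24.6

S = 0.938 × 2880^0.41
ln S = ln 0.938 + 0.41 × ln 2880 = -0.0640 + 0.41 × 7.9655 = 3.2019
S = e^3.2019 ≈ 24.58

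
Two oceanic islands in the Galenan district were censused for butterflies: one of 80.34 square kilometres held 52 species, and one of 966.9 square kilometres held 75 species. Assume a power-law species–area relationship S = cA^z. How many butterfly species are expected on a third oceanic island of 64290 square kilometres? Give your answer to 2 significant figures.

140

z = ln(75/52) / ln(966.9/80.34) = 0.3662 / 2.4878 = 0.1472
c = 52 / 80.34^0.1472 = 52 / 1.907 = 27.26
S₃ = 27.26 × 64290^0.1472 = 27.26 × 5.103 ≈ 139.1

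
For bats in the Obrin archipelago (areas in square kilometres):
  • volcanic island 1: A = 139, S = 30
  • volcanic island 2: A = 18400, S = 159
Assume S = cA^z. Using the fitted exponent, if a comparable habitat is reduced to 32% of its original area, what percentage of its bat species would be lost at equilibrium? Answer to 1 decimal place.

z = ln(159/30) / ln(18400/139) = 1.6677 / 4.8856 = 0.3413
S_new/S_old = (A_new/A_old)^z = 0.32^0.3413 = exp(0.3413 × -1.1394) = 0.6778
Fraction lost = 1 − 0.6778 = 0.3222

32.2%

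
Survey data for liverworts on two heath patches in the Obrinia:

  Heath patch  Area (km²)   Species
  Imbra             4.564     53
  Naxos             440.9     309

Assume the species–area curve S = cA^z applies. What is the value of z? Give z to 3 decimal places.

Taking logs: ln S = ln c + z ln A, so z = (ln S₂ − ln S₁)/(ln A₂ − ln A₁).
z = ln(309/53) / ln(440.9/4.564) = ln(5.83) / ln(96.6) = 1.7630 / 4.5706 = 0.3857

0.386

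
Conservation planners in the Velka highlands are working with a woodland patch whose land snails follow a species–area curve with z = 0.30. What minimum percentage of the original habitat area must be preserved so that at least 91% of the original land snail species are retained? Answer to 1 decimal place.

73.0%

Need (A_new/A_old)^0.3 = 0.91, so A_new/A_old = 0.91^(1/0.3) = 0.91^3.333
ln(A_new/A_old) = ln 0.91 / 0.3 = -0.0943 / 0.3 = -0.3144
A_new/A_old = e^-0.3144 ≈ 0.7302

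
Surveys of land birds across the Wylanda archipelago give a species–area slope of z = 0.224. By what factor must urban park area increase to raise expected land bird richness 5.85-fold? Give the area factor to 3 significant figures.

(A₂/A₁)^0.224 = 5.85, so A₂/A₁ = 5.85^(1/0.224) = 5.85^4.464
ln(A₂/A₁) = ln 5.85 / 0.224 = 1.7664 / 0.224 = 7.8859
A₂/A₁ = e^7.8859 ≈ 2660

2660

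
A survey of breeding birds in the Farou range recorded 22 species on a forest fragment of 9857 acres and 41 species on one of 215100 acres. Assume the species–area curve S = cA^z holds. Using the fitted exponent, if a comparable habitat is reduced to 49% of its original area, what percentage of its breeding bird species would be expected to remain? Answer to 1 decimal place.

z = ln(41/22) / ln(215100/9857) = 0.6225 / 3.0829 = 0.2019
S_new/S_old = (A_new/A_old)^z = 0.49^0.2019 = exp(0.2019 × -0.7133) = 0.8658

86.6%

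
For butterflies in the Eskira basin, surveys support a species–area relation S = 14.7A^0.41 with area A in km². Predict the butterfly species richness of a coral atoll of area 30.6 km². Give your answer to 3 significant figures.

59.8

S = 14.7 × 30.6^0.41
ln S = ln 14.7 + 0.41 × ln 30.6 = 2.6878 + 0.41 × 3.4210 = 4.0905
S = e^4.0905 ≈ 59.77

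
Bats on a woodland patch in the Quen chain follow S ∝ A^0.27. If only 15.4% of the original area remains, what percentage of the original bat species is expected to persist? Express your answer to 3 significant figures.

60.3%

S_new/S_old = (A_new/A_old)^z = 0.154^0.27
= exp(0.27 × ln 0.154) = exp(0.27 × -1.8708) = exp(-0.5051) ≈ 0.6034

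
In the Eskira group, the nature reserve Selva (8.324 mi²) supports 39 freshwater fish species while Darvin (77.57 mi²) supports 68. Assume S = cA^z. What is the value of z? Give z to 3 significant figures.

Taking logs: ln S = ln c + z ln A, so z = (ln S₂ − ln S₁)/(ln A₂ − ln A₁).
z = ln(68/39) / ln(77.57/8.324) = ln(1.744) / ln(9.319) = 0.5559 / 2.2320 = 0.2491

0.249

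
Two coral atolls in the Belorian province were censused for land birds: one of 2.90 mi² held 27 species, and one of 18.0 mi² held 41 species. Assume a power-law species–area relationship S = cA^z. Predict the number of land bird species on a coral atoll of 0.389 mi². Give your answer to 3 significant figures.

z = ln(41/27) / ln(18/2.9) = 0.4177 / 1.8257 = 0.2288
c = 27 / 2.9^0.2288 = 27 / 1.276 = 21.16
S₃ = 21.16 × 0.389^0.2288 = 21.16 × 0.8057 ≈ 17.05

17.1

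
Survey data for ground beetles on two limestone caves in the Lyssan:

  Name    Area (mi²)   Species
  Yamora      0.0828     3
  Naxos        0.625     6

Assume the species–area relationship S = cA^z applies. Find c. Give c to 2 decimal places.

7.05

z = ln(S₂/S₁) / ln(A₂/A₁) = ln(6/3) / ln(0.625/0.0828) = 0.6931 / 2.0213 = 0.3429
c = S₁ / A₁^z = 3 / 0.0828^0.3429 = 3 / 0.4256 = 7.049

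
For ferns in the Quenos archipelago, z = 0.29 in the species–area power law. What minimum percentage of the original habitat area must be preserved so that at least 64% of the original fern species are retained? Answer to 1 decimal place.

21.5%

Need (A_new/A_old)^0.29 = 0.64, so A_new/A_old = 0.64^(1/0.29) = 0.64^3.448
ln(A_new/A_old) = ln 0.64 / 0.29 = -0.4463 / 0.29 = -1.5389
A_new/A_old = e^-1.5389 ≈ 0.2146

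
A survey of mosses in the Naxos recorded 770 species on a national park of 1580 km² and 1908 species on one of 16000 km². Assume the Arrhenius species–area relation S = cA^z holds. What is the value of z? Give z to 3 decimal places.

Taking logs: ln S = ln c + z ln A, so z = (ln S₂ − ln S₁)/(ln A₂ − ln A₁).
z = ln(1908/770) / ln(16000/1580) = ln(2.478) / ln(10.13) = 0.9074 / 2.3152 = 0.3919

0.392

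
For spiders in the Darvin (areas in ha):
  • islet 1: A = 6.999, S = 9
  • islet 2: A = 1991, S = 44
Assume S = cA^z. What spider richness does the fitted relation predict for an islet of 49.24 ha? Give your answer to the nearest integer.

16

z = ln(44/9) / ln(1991/6.999) = 1.5870 / 5.6506 = 0.2808
c = 9 / 6.999^0.2808 = 9 / 1.727 = 5.211
S₃ = 5.211 × 49.24^0.2808 = 5.211 × 2.987 ≈ 15.57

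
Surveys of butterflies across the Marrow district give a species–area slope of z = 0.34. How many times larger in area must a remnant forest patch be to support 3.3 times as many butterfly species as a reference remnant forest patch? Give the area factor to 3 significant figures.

(A₂/A₁)^0.34 = 3.3, so A₂/A₁ = 3.3^(1/0.34) = 3.3^2.941
ln(A₂/A₁) = ln 3.3 / 0.34 = 1.1939 / 0.34 = 3.5115
A₂/A₁ = e^3.5115 ≈ 33.5

33.5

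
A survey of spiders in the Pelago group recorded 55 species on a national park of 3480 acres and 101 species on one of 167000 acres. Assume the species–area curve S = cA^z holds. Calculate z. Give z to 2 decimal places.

0.16

Taking logs: ln S = ln c + z ln A, so z = (ln S₂ − ln S₁)/(ln A₂ − ln A₁).
z = ln(101/55) / ln(167000/3480) = ln(1.836) / ln(47.99) = 0.6078 / 3.8710 = 0.1570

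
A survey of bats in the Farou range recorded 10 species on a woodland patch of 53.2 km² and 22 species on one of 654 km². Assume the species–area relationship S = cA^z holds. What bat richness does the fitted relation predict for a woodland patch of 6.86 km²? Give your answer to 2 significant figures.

5.3

z = ln(22/10) / ln(654/53.2) = 0.7885 / 2.5090 = 0.3142
c = 10 / 53.2^0.3142 = 10 / 3.486 = 2.868
S₃ = 2.868 × 6.86^0.3142 = 2.868 × 1.832 ≈ 5.254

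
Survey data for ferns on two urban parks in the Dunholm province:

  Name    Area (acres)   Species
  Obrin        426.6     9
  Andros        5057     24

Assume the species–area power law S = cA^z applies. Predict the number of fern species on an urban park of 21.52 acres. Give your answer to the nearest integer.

z = ln(24/9) / ln(5057/426.6) = 0.9808 / 2.4727 = 0.3967
c = 9 / 426.6^0.3967 = 9 / 11.05 = 0.8147
S₃ = 0.8147 × 21.52^0.3967 = 0.8147 × 3.378 ≈ 2.752

3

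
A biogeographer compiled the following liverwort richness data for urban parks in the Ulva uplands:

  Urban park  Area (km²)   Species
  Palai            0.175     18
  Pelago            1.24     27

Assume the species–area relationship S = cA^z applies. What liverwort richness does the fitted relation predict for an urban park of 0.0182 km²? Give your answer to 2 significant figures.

z = ln(27/18) / ln(1.24/0.175) = 0.4055 / 1.9581 = 0.2071
c = 18 / 0.175^0.2071 = 18 / 0.697 = 25.82
S₃ = 25.82 × 0.0182^0.2071 = 25.82 × 0.4362 ≈ 11.26

11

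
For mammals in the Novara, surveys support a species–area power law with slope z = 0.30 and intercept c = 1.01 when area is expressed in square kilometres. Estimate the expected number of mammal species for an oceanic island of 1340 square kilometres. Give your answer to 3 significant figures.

S = 1.01 × 1340^0.3
ln S = ln 1.01 + 0.3 × ln 1340 = 0.0100 + 0.3 × 7.2004 = 2.1701
S = e^2.1701 ≈ 8.759

8.76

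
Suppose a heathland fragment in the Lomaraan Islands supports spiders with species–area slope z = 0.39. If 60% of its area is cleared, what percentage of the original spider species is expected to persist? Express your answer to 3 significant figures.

S_new/S_old = (A_new/A_old)^z = 0.4^0.39
= exp(0.39 × ln 0.4) = exp(0.39 × -0.9163) = exp(-0.3574) ≈ 0.6995

70.0%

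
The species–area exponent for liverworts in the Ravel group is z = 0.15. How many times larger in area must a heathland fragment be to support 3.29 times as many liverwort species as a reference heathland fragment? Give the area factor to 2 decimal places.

(A₂/A₁)^0.15 = 3.29, so A₂/A₁ = 3.29^(1/0.15) = 3.29^6.667
ln(A₂/A₁) = ln 3.29 / 0.15 = 1.1909 / 0.15 = 7.9393
A₂/A₁ = e^7.9393 ≈ 2805

2805.26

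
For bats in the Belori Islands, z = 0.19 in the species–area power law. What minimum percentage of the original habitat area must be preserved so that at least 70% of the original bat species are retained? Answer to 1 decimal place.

Need (A_new/A_old)^0.19 = 0.7, so A_new/A_old = 0.7^(1/0.19) = 0.7^5.263
ln(A_new/A_old) = ln 0.7 / 0.19 = -0.3567 / 0.19 = -1.8772
A_new/A_old = e^-1.8772 ≈ 0.153

15.3%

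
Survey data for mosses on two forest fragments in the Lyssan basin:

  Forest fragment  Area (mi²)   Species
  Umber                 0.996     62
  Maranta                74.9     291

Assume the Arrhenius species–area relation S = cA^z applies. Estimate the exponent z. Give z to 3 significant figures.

Taking logs: ln S = ln c + z ln A, so z = (ln S₂ − ln S₁)/(ln A₂ − ln A₁).
z = ln(291/62) / ln(74.9/0.996) = ln(4.694) / ln(75.2) = 1.5462 / 4.3202 = 0.3579

0.358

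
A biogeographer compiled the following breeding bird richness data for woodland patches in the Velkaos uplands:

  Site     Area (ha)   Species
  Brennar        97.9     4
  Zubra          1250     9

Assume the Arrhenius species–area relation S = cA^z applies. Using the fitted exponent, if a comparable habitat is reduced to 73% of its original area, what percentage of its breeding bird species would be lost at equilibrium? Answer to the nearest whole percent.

z = ln(9/4) / ln(1250/97.9) = 0.8109 / 2.5470 = 0.3184
S_new/S_old = (A_new/A_old)^z = 0.73^0.3184 = exp(0.3184 × -0.3147) = 0.9047
Fraction lost = 1 − 0.9047 = 0.09534

10%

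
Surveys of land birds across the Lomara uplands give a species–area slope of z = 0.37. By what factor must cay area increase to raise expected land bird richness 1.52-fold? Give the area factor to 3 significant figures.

3.10

(A₂/A₁)^0.37 = 1.52, so A₂/A₁ = 1.52^(1/0.37) = 1.52^2.703
ln(A₂/A₁) = ln 1.52 / 0.37 = 0.4187 / 0.37 = 1.1316
A₂/A₁ = e^1.1316 ≈ 3.101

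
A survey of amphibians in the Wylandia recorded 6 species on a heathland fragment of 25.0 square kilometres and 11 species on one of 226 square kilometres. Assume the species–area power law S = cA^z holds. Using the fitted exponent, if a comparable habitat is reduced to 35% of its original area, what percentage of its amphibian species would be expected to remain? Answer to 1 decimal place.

z = ln(11/6) / ln(226/25) = 0.6061 / 2.2017 = 0.2753
S_new/S_old = (A_new/A_old)^z = 0.35^0.2753 = exp(0.2753 × -1.0498) = 0.749

74.9%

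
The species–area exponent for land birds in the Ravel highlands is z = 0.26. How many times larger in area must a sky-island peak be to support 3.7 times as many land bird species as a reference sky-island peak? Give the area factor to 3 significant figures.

153

(A₂/A₁)^0.26 = 3.7, so A₂/A₁ = 3.7^(1/0.26) = 3.7^3.846
ln(A₂/A₁) = ln 3.7 / 0.26 = 1.3083 / 0.26 = 5.0320
A₂/A₁ = e^5.0320 ≈ 153.2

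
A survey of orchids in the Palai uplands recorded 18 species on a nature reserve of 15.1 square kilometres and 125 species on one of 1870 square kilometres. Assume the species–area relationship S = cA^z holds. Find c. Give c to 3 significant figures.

6.04

z = ln(S₂/S₁) / ln(A₂/A₁) = ln(125/18) / ln(1870/15.1) = 1.9379 / 4.8190 = 0.4021
c = S₁ / A₁^z = 18 / 15.1^0.4021 = 18 / 2.979 = 6.042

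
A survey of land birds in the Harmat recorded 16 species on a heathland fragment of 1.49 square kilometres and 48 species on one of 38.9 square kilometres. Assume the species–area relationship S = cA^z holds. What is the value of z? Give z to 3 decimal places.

0.337

Taking logs: ln S = ln c + z ln A, so z = (ln S₂ − ln S₁)/(ln A₂ − ln A₁).
z = ln(48/16) / ln(38.9/1.49) = ln(3) / ln(26.11) = 1.0986 / 3.2622 = 0.3368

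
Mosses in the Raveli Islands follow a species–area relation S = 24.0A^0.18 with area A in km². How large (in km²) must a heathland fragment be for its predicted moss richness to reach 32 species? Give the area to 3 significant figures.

32 = 24 × A^0.18  ⇒  A^0.18 = 32/24 = 1.333
ln A = ln(1.333) / 0.18 = 0.2877 / 0.18 = 1.5982
A = e^1.5982 ≈ 4.944 km²

4.94 km²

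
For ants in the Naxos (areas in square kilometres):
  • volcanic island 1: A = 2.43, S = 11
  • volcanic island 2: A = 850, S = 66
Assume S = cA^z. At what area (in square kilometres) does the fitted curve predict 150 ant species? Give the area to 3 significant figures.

12400 square kilometres

z = ln(66/11) / ln(850/2.43) = 1.7918 / 5.8573 = 0.3059
c = 11 / 2.43^0.3059 = 11 / 1.312 = 8.384
A = (150/8.384)^(1/0.3059) ⇒ ln A = ln(17.89)/0.3059 = 9.4291
A = e^9.4291 ≈ 12445 square kilometres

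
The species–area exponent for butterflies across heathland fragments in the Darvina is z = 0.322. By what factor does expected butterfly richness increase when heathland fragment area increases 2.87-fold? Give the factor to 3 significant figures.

S₂/S₁ = (A₂/A₁)^z = 2.87^0.322
ln(S₂/S₁) = 0.322 × ln 2.87 = 0.322 × 1.0543 = 0.3395
S₂/S₁ = e^0.3395 ≈ 1.404

1.40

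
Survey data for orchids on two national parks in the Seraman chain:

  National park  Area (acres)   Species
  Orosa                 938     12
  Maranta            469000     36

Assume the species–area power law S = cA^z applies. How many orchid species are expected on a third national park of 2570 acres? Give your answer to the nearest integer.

z = ln(36/12) / ln(469000/938) = 1.0986 / 6.2146 = 0.1768
c = 12 / 938^0.1768 = 12 / 3.353 = 3.579
S₃ = 3.579 × 2570^0.1768 = 3.579 × 4.007 ≈ 14.34

14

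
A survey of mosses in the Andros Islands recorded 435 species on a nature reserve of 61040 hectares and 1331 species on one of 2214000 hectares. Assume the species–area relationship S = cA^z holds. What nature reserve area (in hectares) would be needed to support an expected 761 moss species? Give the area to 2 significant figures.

370000 hectares

z = ln(1331/435) / ln(2214000/61040) = 1.1183 / 3.5910 = 0.3114
c = 435 / 61040^0.3114 = 435 / 30.93 = 14.06
A = (761/14.06)^(1/0.3114) ⇒ ln A = ln(54.11)/0.3114 = 12.8152
A = e^12.8152 ≈ 367756 hectares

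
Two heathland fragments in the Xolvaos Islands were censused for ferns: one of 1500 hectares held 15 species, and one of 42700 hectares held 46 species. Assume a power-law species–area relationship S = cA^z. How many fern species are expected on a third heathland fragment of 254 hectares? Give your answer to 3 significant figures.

z = ln(46/15) / ln(42700/1500) = 1.1206 / 3.3487 = 0.3346
c = 15 / 1500^0.3346 = 15 / 11.56 = 1.298
S₃ = 1.298 × 254^0.3346 = 1.298 × 6.379 ≈ 8.28

8.28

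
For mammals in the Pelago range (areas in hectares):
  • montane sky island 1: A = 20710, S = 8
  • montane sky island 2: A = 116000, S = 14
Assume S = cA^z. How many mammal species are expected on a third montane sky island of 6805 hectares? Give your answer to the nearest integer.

z = ln(14/8) / ln(116000/20710) = 0.5596 / 1.7230 = 0.3248
c = 8 / 20710^0.3248 = 8 / 25.23 = 0.3171
S₃ = 0.3171 × 6805^0.3248 = 0.3171 × 17.57 ≈ 5.573

6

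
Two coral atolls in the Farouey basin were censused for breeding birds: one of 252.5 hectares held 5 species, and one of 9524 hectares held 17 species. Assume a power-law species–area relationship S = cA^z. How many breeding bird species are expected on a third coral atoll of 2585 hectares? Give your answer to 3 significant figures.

z = ln(17/5) / ln(9524/252.5) = 1.2238 / 3.6302 = 0.3371
c = 5 / 252.5^0.3371 = 5 / 6.454 = 0.7747
S₃ = 0.7747 × 2585^0.3371 = 0.7747 × 14.14 ≈ 10.95

11.0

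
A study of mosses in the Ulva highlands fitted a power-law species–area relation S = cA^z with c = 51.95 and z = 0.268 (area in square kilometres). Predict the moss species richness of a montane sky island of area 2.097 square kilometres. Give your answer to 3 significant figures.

S = 51.95 × 2.097^0.268
ln S = ln 51.95 + 0.268 × ln 2.097 = 3.9503 + 0.268 × 0.7405 = 4.1487
S = e^4.1487 ≈ 63.35

63.4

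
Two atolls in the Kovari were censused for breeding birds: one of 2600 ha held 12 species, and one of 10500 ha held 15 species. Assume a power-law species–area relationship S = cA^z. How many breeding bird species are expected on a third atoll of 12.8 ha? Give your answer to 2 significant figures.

z = ln(15/12) / ln(10500/2600) = 0.2231 / 1.3959 = 0.1599
c = 12 / 2600^0.1599 = 12 / 3.515 = 3.414
S₃ = 3.414 × 12.8^0.1599 = 3.414 × 1.503 ≈ 5.132

5.1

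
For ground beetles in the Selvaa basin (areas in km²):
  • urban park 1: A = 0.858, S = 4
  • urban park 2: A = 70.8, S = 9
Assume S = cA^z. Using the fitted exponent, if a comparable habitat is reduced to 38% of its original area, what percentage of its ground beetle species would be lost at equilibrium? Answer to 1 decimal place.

16.3%

z = ln(9/4) / ln(70.8/0.858) = 0.8109 / 4.4130 = 0.1838
S_new/S_old = (A_new/A_old)^z = 0.38^0.1838 = exp(0.1838 × -0.9676) = 0.8371
Fraction lost = 1 − 0.8371 = 0.1629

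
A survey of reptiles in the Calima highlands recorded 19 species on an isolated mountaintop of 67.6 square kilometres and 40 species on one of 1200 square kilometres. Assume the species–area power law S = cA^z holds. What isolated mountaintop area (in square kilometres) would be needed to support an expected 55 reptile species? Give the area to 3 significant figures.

z = ln(40/19) / ln(1200/67.6) = 0.7444 / 2.8765 = 0.2588
c = 19 / 67.6^0.2588 = 19 / 2.976 = 6.385
A = (55/6.385)^(1/0.2588) ⇒ ln A = ln(8.614)/0.2588 = 8.3206
A = e^8.3206 ≈ 4107 square kilometres

4110 square kilometres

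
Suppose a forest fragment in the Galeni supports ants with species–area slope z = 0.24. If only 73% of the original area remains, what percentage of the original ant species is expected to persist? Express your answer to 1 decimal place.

92.7%

S_new/S_old = (A_new/A_old)^z = 0.73^0.24
= exp(0.24 × ln 0.73) = exp(0.24 × -0.3147) = exp(-0.0755) ≈ 0.9273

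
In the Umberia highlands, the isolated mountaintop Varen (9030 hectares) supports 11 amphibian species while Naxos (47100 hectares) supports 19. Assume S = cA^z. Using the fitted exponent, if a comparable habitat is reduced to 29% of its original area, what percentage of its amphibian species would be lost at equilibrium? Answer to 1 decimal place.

33.6%

z = ln(19/11) / ln(47100/9030) = 0.5465 / 1.6517 = 0.3309
S_new/S_old = (A_new/A_old)^z = 0.29^0.3309 = exp(0.3309 × -1.2379) = 0.6639
Fraction lost = 1 − 0.6639 = 0.3361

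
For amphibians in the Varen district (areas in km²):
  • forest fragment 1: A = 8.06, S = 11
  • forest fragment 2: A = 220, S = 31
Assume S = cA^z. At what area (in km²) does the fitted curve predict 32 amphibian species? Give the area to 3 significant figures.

243 km²

z = ln(31/11) / ln(220/8.06) = 1.0361 / 3.3067 = 0.3133
c = 11 / 8.06^0.3133 = 11 / 1.923 = 5.72
A = (32/5.72)^(1/0.3133) ⇒ ln A = ln(5.594)/0.3133 = 5.4950
A = e^5.4950 ≈ 243.5 km²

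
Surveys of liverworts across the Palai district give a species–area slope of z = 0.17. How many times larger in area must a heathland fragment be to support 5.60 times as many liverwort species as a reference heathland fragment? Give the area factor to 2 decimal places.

25182.92

(A₂/A₁)^0.17 = 5.6, so A₂/A₁ = 5.6^(1/0.17) = 5.6^5.882
ln(A₂/A₁) = ln 5.6 / 0.17 = 1.7228 / 0.17 = 10.1339
A₂/A₁ = e^10.1339 ≈ 25183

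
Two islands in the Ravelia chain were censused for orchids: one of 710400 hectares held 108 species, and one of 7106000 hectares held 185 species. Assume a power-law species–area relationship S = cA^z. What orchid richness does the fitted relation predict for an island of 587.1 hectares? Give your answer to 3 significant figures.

20.6

z = ln(185/108) / ln(7106000/710400) = 0.5382 / 2.3029 = 0.2337
c = 108 / 710400^0.2337 = 108 / 23.31 = 4.632
S₃ = 4.632 × 587.1^0.2337 = 4.632 × 4.437 ≈ 20.55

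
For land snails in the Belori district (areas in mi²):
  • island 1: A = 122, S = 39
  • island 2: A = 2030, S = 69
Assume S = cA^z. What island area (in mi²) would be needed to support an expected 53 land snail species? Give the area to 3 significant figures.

553 mi²

z = ln(69/39) / ln(2030/122) = 0.5705 / 2.8118 = 0.2029
c = 39 / 122^0.2029 = 39 / 2.651 = 14.71
A = (53/14.71)^(1/0.2029) ⇒ ln A = ln(3.602)/0.2029 = 6.3157
A = e^6.3157 ≈ 553.2 mi²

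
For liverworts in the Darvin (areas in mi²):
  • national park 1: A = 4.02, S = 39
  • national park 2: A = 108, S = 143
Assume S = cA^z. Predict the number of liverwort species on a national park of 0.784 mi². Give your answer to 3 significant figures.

z = ln(143/39) / ln(108/4.02) = 1.2993 / 3.2908 = 0.3948
c = 39 / 4.02^0.3948 = 39 / 1.732 = 22.52
S₃ = 22.52 × 0.784^0.3948 = 22.52 × 0.9084 ≈ 20.45

20.5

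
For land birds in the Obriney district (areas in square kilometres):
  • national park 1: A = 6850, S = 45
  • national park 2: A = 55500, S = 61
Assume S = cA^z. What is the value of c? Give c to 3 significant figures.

z = ln(S₂/S₁) / ln(A₂/A₁) = ln(61/45) / ln(55500/6850) = 0.3042 / 2.0921 = 0.1454
c = S₁ / A₁^z = 45 / 6850^0.1454 = 45 / 3.612 = 12.46

12.5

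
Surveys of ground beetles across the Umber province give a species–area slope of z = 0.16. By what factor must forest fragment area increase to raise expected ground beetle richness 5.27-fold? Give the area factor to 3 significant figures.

32500

(A₂/A₁)^0.16 = 5.27, so A₂/A₁ = 5.27^(1/0.16) = 5.27^6.25
ln(A₂/A₁) = ln 5.27 / 0.16 = 1.6620 / 0.16 = 10.3877
A₂/A₁ = e^10.3877 ≈ 32458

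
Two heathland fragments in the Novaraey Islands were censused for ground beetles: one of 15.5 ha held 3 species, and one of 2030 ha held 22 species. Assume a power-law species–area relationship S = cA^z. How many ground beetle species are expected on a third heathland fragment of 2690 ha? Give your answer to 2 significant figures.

z = ln(22/3) / ln(2030/15.5) = 1.9924 / 4.8750 = 0.4087
c = 3 / 15.5^0.4087 = 3 / 3.065 = 0.9786
S₃ = 0.9786 × 2690^0.4087 = 0.9786 × 25.22 ≈ 24.68

25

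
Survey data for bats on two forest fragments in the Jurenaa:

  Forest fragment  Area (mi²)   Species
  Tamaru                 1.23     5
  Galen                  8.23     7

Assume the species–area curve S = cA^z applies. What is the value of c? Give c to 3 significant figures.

4.82

z = ln(S₂/S₁) / ln(A₂/A₁) = ln(7/5) / ln(8.23/1.23) = 0.3365 / 1.9008 = 0.1770
c = S₁ / A₁^z = 5 / 1.23^0.1770 = 5 / 1.037 = 4.82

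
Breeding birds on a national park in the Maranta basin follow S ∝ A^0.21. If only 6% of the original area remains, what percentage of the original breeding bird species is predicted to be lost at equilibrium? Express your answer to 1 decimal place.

S_new/S_old = (A_new/A_old)^z = 0.06^0.21
= exp(0.21 × ln 0.06) = exp(0.21 × -2.8134) = exp(-0.5908) ≈ 0.5539
Fraction lost = 1 − 0.5539 = 0.4461

44.6%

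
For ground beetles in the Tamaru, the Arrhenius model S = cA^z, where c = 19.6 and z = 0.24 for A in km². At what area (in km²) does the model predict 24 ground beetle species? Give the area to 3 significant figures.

2.33 km²

24 = 19.6 × A^0.24  ⇒  A^0.24 = 24/19.6 = 1.224
ln A = ln(1.224) / 0.24 = 0.2025 / 0.24 = 0.8439
A = e^0.8439 ≈ 2.325 km²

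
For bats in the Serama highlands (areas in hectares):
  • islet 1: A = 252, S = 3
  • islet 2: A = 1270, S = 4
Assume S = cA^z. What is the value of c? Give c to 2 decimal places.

1.12

z = ln(S₂/S₁) / ln(A₂/A₁) = ln(4/3) / ln(1270/252) = 0.2877 / 1.6173 = 0.1779
c = S₁ / A₁^z = 3 / 252^0.1779 = 3 / 2.674 = 1.122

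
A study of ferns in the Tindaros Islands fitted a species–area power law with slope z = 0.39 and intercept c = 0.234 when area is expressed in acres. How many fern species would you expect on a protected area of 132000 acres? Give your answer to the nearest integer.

23 species

S = 0.234 × 132000^0.39 = 0.234 × 99.32 ≈ 23.24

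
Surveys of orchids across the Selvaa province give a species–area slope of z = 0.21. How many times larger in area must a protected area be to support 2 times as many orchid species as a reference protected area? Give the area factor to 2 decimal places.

(A₂/A₁)^0.21 = 2, so A₂/A₁ = 2^(1/0.21) = 2^4.762
ln(A₂/A₁) = ln 2 / 0.21 = 0.6931 / 0.21 = 3.3007
A₂/A₁ = e^3.3007 ≈ 27.13

27.13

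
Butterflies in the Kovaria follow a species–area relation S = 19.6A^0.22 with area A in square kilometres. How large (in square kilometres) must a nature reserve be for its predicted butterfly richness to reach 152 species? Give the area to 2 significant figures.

152 = 19.6 × A^0.22  ⇒  A^0.22 = 152/19.6 = 7.755
ln A = ln(7.755) / 0.22 = 2.0484 / 0.22 = 9.3107
A = e^9.3107 ≈ 11056 square kilometres

11000 square kilometres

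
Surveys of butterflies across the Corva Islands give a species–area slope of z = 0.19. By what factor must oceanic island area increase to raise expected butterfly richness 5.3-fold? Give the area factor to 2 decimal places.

6486.02

(A₂/A₁)^0.19 = 5.3, so A₂/A₁ = 5.3^(1/0.19) = 5.3^5.263
ln(A₂/A₁) = ln 5.3 / 0.19 = 1.6677 / 0.19 = 8.7774
A₂/A₁ = e^8.7774 ≈ 6486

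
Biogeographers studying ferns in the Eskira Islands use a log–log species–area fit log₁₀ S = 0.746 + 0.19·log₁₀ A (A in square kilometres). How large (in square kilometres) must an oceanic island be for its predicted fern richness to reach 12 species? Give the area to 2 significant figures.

57 square kilometres

12 = 5.572 × A^0.19  ⇒  A^0.19 = 12/5.572 = 2.154
ln A = ln(2.154) / 0.19 = 0.7672 / 0.19 = 4.0378
A = e^4.0378 ≈ 56.7 square kilometres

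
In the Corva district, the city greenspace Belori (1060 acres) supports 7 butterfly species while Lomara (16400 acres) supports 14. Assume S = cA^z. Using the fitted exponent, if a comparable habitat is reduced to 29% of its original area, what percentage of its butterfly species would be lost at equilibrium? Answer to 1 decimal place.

z = ln(14/7) / ln(16400/1060) = 0.6931 / 2.7390 = 0.2531
S_new/S_old = (A_new/A_old)^z = 0.29^0.2531 = exp(0.2531 × -1.2379) = 0.7311
Fraction lost = 1 − 0.7311 = 0.2689

26.9%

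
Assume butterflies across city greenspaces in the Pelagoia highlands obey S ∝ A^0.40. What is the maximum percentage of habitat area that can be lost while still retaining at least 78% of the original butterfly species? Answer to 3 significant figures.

Need (A_new/A_old)^0.4 = 0.78, so A_new/A_old = 0.78^(1/0.4) = 0.78^2.5
ln(A_new/A_old) = ln 0.78 / 0.4 = -0.2485 / 0.4 = -0.6212
A_new/A_old = e^-0.6212 ≈ 0.5373
Fraction that can be lost = 1 − 0.5373 = 0.4627

46.3%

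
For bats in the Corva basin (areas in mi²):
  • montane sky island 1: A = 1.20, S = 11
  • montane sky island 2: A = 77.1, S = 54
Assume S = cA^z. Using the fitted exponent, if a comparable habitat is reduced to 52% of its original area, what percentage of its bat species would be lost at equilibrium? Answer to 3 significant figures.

z = ln(54/11) / ln(77.1/1.2) = 1.5911 / 4.1628 = 0.3822
S_new/S_old = (A_new/A_old)^z = 0.52^0.3822 = exp(0.3822 × -0.6539) = 0.7788
Fraction lost = 1 − 0.7788 = 0.2212

22.1%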